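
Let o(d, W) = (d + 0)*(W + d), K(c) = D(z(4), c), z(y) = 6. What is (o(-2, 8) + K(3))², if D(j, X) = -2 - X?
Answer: 289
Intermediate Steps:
K(c) = -2 - c
o(d, W) = d*(W + d)
(o(-2, 8) + K(3))² = (-2*(8 - 2) + (-2 - 1*3))² = (-2*6 + (-2 - 3))² = (-12 - 5)² = (-17)² = 289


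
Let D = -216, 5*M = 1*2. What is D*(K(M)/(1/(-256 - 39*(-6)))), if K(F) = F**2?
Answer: 19008/25 ≈ 760.32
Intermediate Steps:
M = 2/5 (M = (1*2)/5 = (1/5)*2 = 2/5 ≈ 0.40000)
D*(K(M)/(1/(-256 - 39*(-6)))) = -216*(2/5)**2/(1/(-256 - 39*(-6))) = -864/(25*(1/(-256 + 234))) = -864/(25*(1/(-22))) = -864/(25*(-1/22)) = -864*(-22)/25 = -216*(-88/25) = 19008/25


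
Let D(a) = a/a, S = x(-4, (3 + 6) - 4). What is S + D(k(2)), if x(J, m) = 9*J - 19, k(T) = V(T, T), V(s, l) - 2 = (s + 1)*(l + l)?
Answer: -54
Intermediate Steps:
V(s, l) = 2 + 2*l*(1 + s) (V(s, l) = 2 + (s + 1)*(l + l) = 2 + (1 + s)*(2*l) = 2 + 2*l*(1 + s))
k(T) = 2 + 2*T + 2*T**2 (k(T) = 2 + 2*T + 2*T*T = 2 + 2*T + 2*T**2)
x(J, m) = -19 + 9*J
S = -55 (S = -19 + 9*(-4) = -19 - 36 = -55)
D(a) = 1
S + D(k(2)) = -55 + 1 = -54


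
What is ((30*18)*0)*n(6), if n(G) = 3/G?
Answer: 0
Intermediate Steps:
((30*18)*0)*n(6) = ((30*18)*0)*(3/6) = (540*0)*(3*(⅙)) = 0*(½) = 0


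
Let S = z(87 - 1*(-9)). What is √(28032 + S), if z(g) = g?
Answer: 4*√1758 ≈ 167.71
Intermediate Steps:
S = 96 (S = 87 - 1*(-9) = 87 + 9 = 96)
√(28032 + S) = √(28032 + 96) = √28128 = 4*√1758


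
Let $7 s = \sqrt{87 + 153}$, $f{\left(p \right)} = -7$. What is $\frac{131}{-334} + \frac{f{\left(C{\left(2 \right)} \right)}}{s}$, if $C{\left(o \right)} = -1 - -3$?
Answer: $- \frac{131}{334} - \frac{49 \sqrt{15}}{60} \approx -3.5552$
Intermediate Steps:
$C{\left(o \right)} = 2$ ($C{\left(o \right)} = -1 + 3 = 2$)
$s = \frac{4 \sqrt{15}}{7}$ ($s = \frac{\sqrt{87 + 153}}{7} = \frac{\sqrt{240}}{7} = \frac{4 \sqrt{15}}{7} \approx 2.2131$)
$\frac{131}{-334} + \frac{f{\left(C{\left(2 \right)} \right)}}{s} = \frac{131}{-334} - \frac{7}{\frac{4}{7} \sqrt{15}} = 131 \left(- \frac{1}{334}\right) - 7 \frac{7 \sqrt{15}}{60} = - \frac{131}{334} - \frac{49 \sqrt{15}}{60}$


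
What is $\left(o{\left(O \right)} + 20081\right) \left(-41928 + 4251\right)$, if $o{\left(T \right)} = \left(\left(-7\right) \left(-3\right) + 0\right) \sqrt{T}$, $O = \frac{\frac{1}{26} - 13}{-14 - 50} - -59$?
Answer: $-756591837 - \frac{791217 \sqrt{2561338}}{208} \approx -7.6268 \cdot 10^{8}$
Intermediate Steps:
$O = \frac{98513}{1664}$ ($O = \frac{\frac{1}{26} - 13}{-64} + 59 = \left(- \frac{337}{26}\right) \left(- \frac{1}{64}\right) + 59 = \frac{337}{1664} + 59 = \frac{98513}{1664} \approx 59.203$)
$o{\left(T \right)} = 21 \sqrt{T}$ ($o{\left(T \right)} = \left(21 + 0\right) \sqrt{T} = 21 \sqrt{T}$)
$\left(o{\left(O \right)} + 20081\right) \left(-41928 + 4251\right) = \left(21 \sqrt{\frac{98513}{1664}} + 20081\right) \left(-41928 + 4251\right) = \left(21 \frac{\sqrt{2561338}}{208} + 20081\right) \left(-37677\right) = \left(\frac{21 \sqrt{2561338}}{208} + 20081\right) \left(-37677\right) = \left(20081 + \frac{21 \sqrt{2561338}}{208}\right) \left(-37677\right) = -756591837 - \frac{791217 \sqrt{2561338}}{208}$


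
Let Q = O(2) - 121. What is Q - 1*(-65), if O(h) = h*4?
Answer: -48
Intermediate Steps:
O(h) = 4*h
Q = -113 (Q = 4*2 - 121 = 8 - 121 = -113)
Q - 1*(-65) = -113 - 1*(-65) = -113 + 65 = -48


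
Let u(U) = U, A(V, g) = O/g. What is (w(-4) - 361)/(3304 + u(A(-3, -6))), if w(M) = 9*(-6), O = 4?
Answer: -249/1982 ≈ -0.12563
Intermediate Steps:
w(M) = -54
A(V, g) = 4/g
(w(-4) - 361)/(3304 + u(A(-3, -6))) = (-54 - 361)/(3304 + 4/(-6)) = -415/(3304 + 4*(-⅙)) = -415/(3304 - ⅔) = -415/9910/3 = -415*3/9910 = -249/1982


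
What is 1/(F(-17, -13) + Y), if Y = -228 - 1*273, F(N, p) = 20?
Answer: -1/481 ≈ -0.0020790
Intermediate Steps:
Y = -501 (Y = -228 - 273 = -501)
1/(F(-17, -13) + Y) = 1/(20 - 501) = 1/(-481) = -1/481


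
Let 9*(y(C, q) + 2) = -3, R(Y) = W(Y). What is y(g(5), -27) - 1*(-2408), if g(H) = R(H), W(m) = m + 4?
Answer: 7217/3 ≈ 2405.7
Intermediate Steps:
W(m) = 4 + m
R(Y) = 4 + Y
g(H) = 4 + H
y(C, q) = -7/3 (y(C, q) = -2 + (⅑)*(-3) = -2 - ⅓ = -7/3)
y(g(5), -27) - 1*(-2408) = -7/3 - 1*(-2408) = -7/3 + 2408 = 7217/3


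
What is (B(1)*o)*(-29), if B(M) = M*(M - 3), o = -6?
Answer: -348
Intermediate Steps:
B(M) = M*(-3 + M)
(B(1)*o)*(-29) = ((1*(-3 + 1))*(-6))*(-29) = ((1*(-2))*(-6))*(-29) = -2*(-6)*(-29) = 12*(-29) = -348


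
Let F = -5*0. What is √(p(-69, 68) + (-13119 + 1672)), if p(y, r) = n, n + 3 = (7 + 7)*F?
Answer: 5*I*√458 ≈ 107.0*I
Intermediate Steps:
F = 0
n = -3 (n = -3 + (7 + 7)*0 = -3 + 14*0 = -3 + 0 = -3)
p(y, r) = -3
√(p(-69, 68) + (-13119 + 1672)) = √(-3 + (-13119 + 1672)) = √(-3 - 11447) = √(-11450) = 5*I*√458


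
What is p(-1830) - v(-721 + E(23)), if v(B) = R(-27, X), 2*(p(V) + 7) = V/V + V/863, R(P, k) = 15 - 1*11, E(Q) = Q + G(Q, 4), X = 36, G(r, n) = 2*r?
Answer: -19953/1726 ≈ -11.560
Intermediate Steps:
E(Q) = 3*Q (E(Q) = Q + 2*Q = 3*Q)
R(P, k) = 4 (R(P, k) = 15 - 11 = 4)
p(V) = -13/2 + V/1726 (p(V) = -7 + (V/V + V/863)/2 = -7 + (1 + V*(1/863))/2 = -7 + (1 + V/863)/2 = -7 + (½ + V/1726) = -13/2 + V/1726)
v(B) = 4
p(-1830) - v(-721 + E(23)) = (-13/2 + (1/1726)*(-1830)) - 1*4 = (-13/2 - 915/863) - 4 = -13049/1726 - 4 = -19953/1726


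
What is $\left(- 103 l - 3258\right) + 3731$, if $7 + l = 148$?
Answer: $-14050$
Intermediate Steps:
$l = 141$ ($l = -7 + 148 = 141$)
$\left(- 103 l - 3258\right) + 3731 = \left(\left(-103\right) 141 - 3258\right) + 3731 = \left(-14523 - 3258\right) + 3731 = -17781 + 3731 = -14050$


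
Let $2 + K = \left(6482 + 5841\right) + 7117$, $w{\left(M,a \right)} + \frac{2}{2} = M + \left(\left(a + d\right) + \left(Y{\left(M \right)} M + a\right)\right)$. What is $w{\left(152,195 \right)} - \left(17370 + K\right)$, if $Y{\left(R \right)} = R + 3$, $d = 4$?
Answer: $-12703$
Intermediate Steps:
$Y{\left(R \right)} = 3 + R$
$w{\left(M,a \right)} = 3 + M + 2 a + M \left(3 + M\right)$ ($w{\left(M,a \right)} = -1 + \left(M + \left(\left(a + 4\right) + \left(\left(3 + M\right) M + a\right)\right)\right) = -1 + \left(M + \left(\left(4 + a\right) + \left(M \left(3 + M\right) + a\right)\right)\right) = -1 + \left(M + \left(\left(4 + a\right) + \left(a + M \left(3 + M\right)\right)\right)\right) = -1 + \left(M + \left(4 + 2 a + M \left(3 + M\right)\right)\right) = -1 + \left(4 + M + 2 a + M \left(3 + M\right)\right) = 3 + M + 2 a + M \left(3 + M\right)$)
$K = 19438$ ($K = -2 + \left(\left(6482 + 5841\right) + 7117\right) = -2 + \left(12323 + 7117\right) = -2 + 19440 = 19438$)
$w{\left(152,195 \right)} - \left(17370 + K\right) = \left(3 + 152 + 2 \cdot 195 + 152 \left(3 + 152\right)\right) - \left(17370 + 19438\right) = \left(3 + 152 + 390 + 152 \cdot 155\right) - 36808 = \left(3 + 152 + 390 + 23560\right) - 36808 = 24105 - 36808 = -12703$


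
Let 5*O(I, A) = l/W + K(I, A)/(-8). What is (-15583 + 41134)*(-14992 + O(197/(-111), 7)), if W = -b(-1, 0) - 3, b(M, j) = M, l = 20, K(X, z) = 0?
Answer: -383111694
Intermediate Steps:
W = -2 (W = -1*(-1) - 3 = 1 - 3 = -2)
O(I, A) = -2 (O(I, A) = (20/(-2) + 0/(-8))/5 = (20*(-½) + 0*(-⅛))/5 = (-10 + 0)/5 = (⅕)*(-10) = -2)
(-15583 + 41134)*(-14992 + O(197/(-111), 7)) = (-15583 + 41134)*(-14992 - 2) = 25551*(-14994) = -383111694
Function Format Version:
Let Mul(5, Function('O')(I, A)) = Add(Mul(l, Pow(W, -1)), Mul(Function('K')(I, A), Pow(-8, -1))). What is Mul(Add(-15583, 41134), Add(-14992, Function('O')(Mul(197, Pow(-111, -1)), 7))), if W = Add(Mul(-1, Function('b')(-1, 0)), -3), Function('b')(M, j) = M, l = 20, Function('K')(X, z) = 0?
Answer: -383111694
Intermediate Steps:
W = -2 (W = Add(Mul(-1, -1), -3) = Add(1, -3) = -2)
Function('O')(I, A) = -2 (Function('O')(I, A) = Mul(Rational(1, 5), Add(Mul(20, Pow(-2, -1)), Mul(0, Pow(-8, -1)))) = Mul(Rational(1, 5), Add(Mul(20, Rational(-1, 2)), Mul(0, Rational(-1, 8)))) = Mul(Rational(1, 5), Add(-10, 0)) = Mul(Rational(1, 5), -10) = -2)
Mul(Add(-15583, 41134), Add(-14992, Function('O')(Mul(197, Pow(-111, -1)), 7))) = Mul(Add(-15583, 41134), Add(-14992, -2)) = Mul(25551, -14994) = -383111694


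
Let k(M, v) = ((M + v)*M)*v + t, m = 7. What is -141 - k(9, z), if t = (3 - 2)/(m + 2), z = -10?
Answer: -2080/9 ≈ -231.11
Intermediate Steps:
t = 1/9 (t = (3 - 2)/(7 + 2) = 1/9 ≈ 0.11111)
k(M, v) = 1/9 + M*v*(M + v) (k(M, v) = ((M + v)*M)*v + 1/9 = (M*(M + v))*v + 1/9 = M*v*(M + v) + 1/9 = 1/9 + M*v*(M + v))
-141 - k(9, z) = -141 - (1/9 + 9*(-10)**2 - 10*9**2) = -141 - (1/9 + 9*100 - 10*81) = -141 - (1/9 + 900 - 810) = -141 - 1*811/9 = -141 - 811/9 = -2080/9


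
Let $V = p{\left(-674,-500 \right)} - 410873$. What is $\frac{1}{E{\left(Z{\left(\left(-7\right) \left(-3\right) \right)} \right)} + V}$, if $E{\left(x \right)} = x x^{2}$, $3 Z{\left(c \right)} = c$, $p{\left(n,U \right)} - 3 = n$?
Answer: $- \frac{1}{411201} \approx -2.4319 \cdot 10^{-6}$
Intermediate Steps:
$p{\left(n,U \right)} = 3 + n$
$Z{\left(c \right)} = \frac{c}{3}$
$E{\left(x \right)} = x^{3}$
$V = -411544$ ($V = \left(3 - 674\right) - 410873 = -671 - 410873 = -411544$)
$\frac{1}{E{\left(Z{\left(\left(-7\right) \left(-3\right) \right)} \right)} + V} = \frac{1}{\left(\frac{\left(-7\right) \left(-3\right)}{3}\right)^{3} - 411544} = \frac{1}{\left(\frac{1}{3} \cdot 21\right)^{3} - 411544} = \frac{1}{7^{3} - 411544} = \frac{1}{343 - 411544} = \frac{1}{-411201} = - \frac{1}{411201}$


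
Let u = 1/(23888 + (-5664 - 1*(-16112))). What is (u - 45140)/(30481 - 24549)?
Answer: -1549927039/203681152 ≈ -7.6096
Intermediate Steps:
u = 1/34336 (u = 1/(23888 + (-5664 + 16112)) = 1/(23888 + 10448) = 1/34336 ≈ 2.9124e-5)
(u - 45140)/(30481 - 24549) = (1/34336 - 45140)/(30481 - 24549) = -1549927039/34336/5932 = -1549927039/34336*1/5932 = -1549927039/203681152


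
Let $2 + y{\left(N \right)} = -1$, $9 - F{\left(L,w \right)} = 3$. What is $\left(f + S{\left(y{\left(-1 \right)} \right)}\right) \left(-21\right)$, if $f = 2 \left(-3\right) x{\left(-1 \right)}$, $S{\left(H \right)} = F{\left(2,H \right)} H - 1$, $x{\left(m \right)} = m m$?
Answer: $525$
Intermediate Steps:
$F{\left(L,w \right)} = 6$ ($F{\left(L,w \right)} = 9 - 3 = 6$)
$x{\left(m \right)} = m^{2}$
$y{\left(N \right)} = -3$ ($y{\left(N \right)} = -2 - 1 = -3$)
$S{\left(H \right)} = -1 + 6 H$ ($S{\left(H \right)} = 6 H - 1 = -1 + 6 H$)
$f = -6$ ($f = 2 \left(-3\right) \left(-1\right)^{2} = \left(-6\right) 1 = -6$)
$\left(f + S{\left(y{\left(-1 \right)} \right)}\right) \left(-21\right) = \left(-6 + \left(-1 + 6 \left(-3\right)\right)\right) \left(-21\right) = \left(-6 - 19\right) \left(-21\right) = \left(-25\right) \left(-21\right) = 525$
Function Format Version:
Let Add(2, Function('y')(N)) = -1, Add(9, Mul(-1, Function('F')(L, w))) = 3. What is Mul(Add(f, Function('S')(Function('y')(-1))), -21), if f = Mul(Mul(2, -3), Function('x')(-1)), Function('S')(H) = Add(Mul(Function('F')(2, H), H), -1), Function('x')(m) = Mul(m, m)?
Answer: 525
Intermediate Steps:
Function('F')(L, w) = 6 (Function('F')(L, w) = Add(9, Mul(-1, 3)) = Add(9, -3) = 6)
Function('x')(m) = Pow(m, 2)
Function('y')(N) = -3 (Function('y')(N) = Add(-2, -1) = -3)
Function('S')(H) = Add(-1, Mul(6, H)) (Function('S')(H) = Add(Mul(6, H), -1) = Add(-1, Mul(6, H)))
f = -6 (f = Mul(Mul(2, -3), Pow(-1, 2)) = Mul(-6, 1) = -6)
Mul(Add(f, Function('S')(Function('y')(-1))), -21) = Mul(Add(-6, Add(-1, Mul(6, -3))), -21) = Mul(Add(-6, Add(-1, -18)), -21) = Mul(Add(-6, -19), -21) = Mul(-25, -21) = 525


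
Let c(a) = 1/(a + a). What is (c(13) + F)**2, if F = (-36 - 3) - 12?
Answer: 1755625/676 ≈ 2597.1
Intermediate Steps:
c(a) = 1/(2*a)
F = -51 (F = -39 - 12 = -51)
(c(13) + F)**2 = ((1/2)/13 - 51)**2 = ((1/2)*(1/13) - 51)**2 = (1/26 - 51)**2 = (-1325/26)**2 = 1755625/676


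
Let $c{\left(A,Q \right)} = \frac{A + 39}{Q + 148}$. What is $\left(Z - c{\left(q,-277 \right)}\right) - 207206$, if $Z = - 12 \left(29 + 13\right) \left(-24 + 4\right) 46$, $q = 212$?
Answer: $\frac{33085397}{129} \approx 2.5648 \cdot 10^{5}$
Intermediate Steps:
$c{\left(A,Q \right)} = \frac{39 + A}{148 + Q}$
$Z = 463680$ ($Z = - 12 \cdot 42 \left(-20\right) 46 = \left(-12\right) \left(-840\right) 46 = 10080 \cdot 46 = 463680$)
$\left(Z - c{\left(q,-277 \right)}\right) - 207206 = \left(463680 - \frac{39 + 212}{148 - 277}\right) - 207206 = \left(463680 - \frac{1}{-129} \cdot 251\right) - 207206 = \left(463680 - \left(- \frac{1}{129}\right) 251\right) - 207206 = \left(463680 - - \frac{251}{129}\right) - 207206 = \left(463680 + \frac{251}{129}\right) - 207206 = \frac{59814971}{129} - 207206 = \frac{33085397}{129}$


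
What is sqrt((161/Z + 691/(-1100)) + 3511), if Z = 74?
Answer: sqrt(58184997981)/4070 ≈ 59.267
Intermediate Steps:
sqrt((161/Z + 691/(-1100)) + 3511) = sqrt((161/74 + 691/(-1100)) + 3511) = sqrt((161*(1/74) + 691*(-1/1100)) + 3511) = sqrt((161/74 - 691/1100) + 3511) = sqrt(62983/40700 + 3511) = sqrt(142960683/40700) = sqrt(58184997981)/4070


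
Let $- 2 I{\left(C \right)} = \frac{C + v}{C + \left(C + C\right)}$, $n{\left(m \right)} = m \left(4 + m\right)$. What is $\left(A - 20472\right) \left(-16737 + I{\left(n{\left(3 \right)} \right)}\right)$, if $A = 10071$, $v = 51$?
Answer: $\frac{1218612363}{7} \approx 1.7409 \cdot 10^{8}$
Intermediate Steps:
$I{\left(C \right)} = - \frac{51 + C}{6 C}$ ($I{\left(C \right)} = - \frac{\left(C + 51\right) \frac{1}{C + \left(C + C\right)}}{2} = - \frac{\left(51 + C\right) \frac{1}{C + 2 C}}{2} = - \frac{\left(51 + C\right) \frac{1}{3 C}}{2} = - \frac{\frac{1}{3} \frac{1}{C} \left(51 + C\right)}{2} = - \frac{51 + C}{6 C}$)
$\left(A - 20472\right) \left(-16737 + I{\left(n{\left(3 \right)} \right)}\right) = \left(10071 - 20472\right) \left(-16737 + \frac{-51 - 3 \left(4 + 3\right)}{6 \cdot 3 \left(4 + 3\right)}\right) = - 10401 \left(-16737 + \frac{-51 - 3 \cdot 7}{6 \cdot 3 \cdot 7}\right) = - 10401 \left(-16737 + \frac{-51 - 21}{6 \cdot 21}\right) = - 10401 \left(-16737 + \frac{1}{6} \cdot \frac{1}{21} \left(-51 - 21\right)\right) = - 10401 \left(-16737 + \frac{1}{6} \cdot \frac{1}{21} \left(-72\right)\right) = - 10401 \left(-16737 - \frac{4}{7}\right) = \left(-10401\right) \left(- \frac{117163}{7}\right) = \frac{1218612363}{7}$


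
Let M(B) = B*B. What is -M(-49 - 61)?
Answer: -12100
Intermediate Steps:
M(B) = B²
-M(-49 - 61) = -(-49 - 61)² = -1*(-110)² = -1*12100 = -12100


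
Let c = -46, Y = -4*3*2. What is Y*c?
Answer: 1104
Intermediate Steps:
Y = -24 (Y = -12*2 = -24)
Y*c = -24*(-46) = 1104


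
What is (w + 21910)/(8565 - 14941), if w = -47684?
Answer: 12887/3188 ≈ 4.0423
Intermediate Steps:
(w + 21910)/(8565 - 14941) = (-47684 + 21910)/(8565 - 14941) = -25774/(-6376) = -25774*(-1/6376) = 12887/3188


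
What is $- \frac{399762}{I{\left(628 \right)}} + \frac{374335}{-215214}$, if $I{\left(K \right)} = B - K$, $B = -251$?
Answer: $\frac{28568446201}{63057702} \approx 453.05$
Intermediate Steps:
$I{\left(K \right)} = -251 - K$
$- \frac{399762}{I{\left(628 \right)}} + \frac{374335}{-215214} = - \frac{399762}{-251 - 628} + \frac{374335}{-215214} = - \frac{399762}{-251 - 628} + 374335 \left(- \frac{1}{215214}\right) = - \frac{399762}{-879} - \frac{374335}{215214} = \left(-399762\right) \left(- \frac{1}{879}\right) - \frac{374335}{215214} = \frac{133254}{293} - \frac{374335}{215214} = \frac{28568446201}{63057702}$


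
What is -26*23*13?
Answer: -7774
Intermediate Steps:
-26*23*13 = -598*13 = -7774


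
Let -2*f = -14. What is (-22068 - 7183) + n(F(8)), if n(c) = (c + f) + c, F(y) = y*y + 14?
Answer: -29088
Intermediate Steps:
f = 7 (f = -1/2*(-14) = 7)
F(y) = 14 + y**2 (F(y) = y**2 + 14 = 14 + y**2)
n(c) = 7 + 2*c (n(c) = (c + 7) + c = (7 + c) + c = 7 + 2*c)
(-22068 - 7183) + n(F(8)) = (-22068 - 7183) + (7 + 2*(14 + 8**2)) = -29251 + (7 + 2*(14 + 64)) = -29251 + (7 + 2*78) = -29251 + (7 + 156) = -29251 + 163 = -29088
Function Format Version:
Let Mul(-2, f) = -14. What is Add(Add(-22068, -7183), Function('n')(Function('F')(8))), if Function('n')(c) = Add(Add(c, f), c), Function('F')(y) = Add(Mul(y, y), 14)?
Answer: -29088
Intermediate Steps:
f = 7 (f = Mul(Rational(-1, 2), -14) = 7)
Function('F')(y) = Add(14, Pow(y, 2)) (Function('F')(y) = Add(Pow(y, 2), 14) = Add(14, Pow(y, 2)))
Function('n')(c) = Add(7, Mul(2, c)) (Function('n')(c) = Add(Add(c, 7), c) = Add(Add(7, c), c) = Add(7, Mul(2, c)))
Add(Add(-22068, -7183), Function('n')(Function('F')(8))) = Add(Add(-22068, -7183), Add(7, Mul(2, Add(14, Pow(8, 2))))) = Add(-29251, Add(7, Mul(2, Add(14, 64)))) = Add(-29251, Add(7, Mul(2, 78))) = Add(-29251, Add(7, 156)) = Add(-29251, 163) = -29088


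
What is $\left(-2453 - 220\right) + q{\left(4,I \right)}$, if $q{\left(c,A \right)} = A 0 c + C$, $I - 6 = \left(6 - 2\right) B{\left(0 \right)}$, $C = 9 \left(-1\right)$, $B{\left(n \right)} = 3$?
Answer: $-2682$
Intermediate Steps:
$C = -9$
$I = 18$ ($I = 6 + \left(6 - 2\right) 3 = 6 + 4 \cdot 3 = 6 + 12 = 18$)
$q{\left(c,A \right)} = -9$ ($q{\left(c,A \right)} = A 0 c - 9 = 0 c - 9 = 0 - 9 = -9$)
$\left(-2453 - 220\right) + q{\left(4,I \right)} = \left(-2453 - 220\right) - 9 = -2673 - 9 = -2682$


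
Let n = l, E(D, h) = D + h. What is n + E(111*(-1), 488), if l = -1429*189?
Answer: -269704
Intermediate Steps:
l = -270081
n = -270081
n + E(111*(-1), 488) = -270081 + (111*(-1) + 488) = -270081 + (-111 + 488) = -270081 + 377 = -269704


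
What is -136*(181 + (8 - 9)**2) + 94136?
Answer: 69384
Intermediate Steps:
-136*(181 + (8 - 9)**2) + 94136 = -136*(181 + (-1)**2) + 94136 = -136*(181 + 1) + 94136 = -136*182 + 94136 = -24752 + 94136 = 69384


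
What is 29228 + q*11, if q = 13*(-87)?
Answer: 16787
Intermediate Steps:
q = -1131
29228 + q*11 = 29228 - 1131*11 = 29228 - 12441 = 16787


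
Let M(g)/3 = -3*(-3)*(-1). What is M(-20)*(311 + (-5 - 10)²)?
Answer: -14472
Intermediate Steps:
M(g) = -27 (M(g) = 3*(-3*(-3)*(-1)) = 3*(9*(-1)) = 3*(-9) = -27)
M(-20)*(311 + (-5 - 10)²) = -27*(311 + (-5 - 10)²) = -27*(311 + (-15)²) = -27*(311 + 225) = -27*536 = -14472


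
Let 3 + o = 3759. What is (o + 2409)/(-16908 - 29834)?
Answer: -6165/46742 ≈ -0.13189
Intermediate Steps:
o = 3756 (o = -3 + 3759 = 3756)
(o + 2409)/(-16908 - 29834) = (3756 + 2409)/(-16908 - 29834) = 6165/(-46742) = 6165*(-1/46742) = -6165/46742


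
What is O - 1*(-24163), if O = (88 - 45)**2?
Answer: 26012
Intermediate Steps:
O = 1849 (O = 43**2 = 1849)
O - 1*(-24163) = 1849 - 1*(-24163) = 1849 + 24163 = 26012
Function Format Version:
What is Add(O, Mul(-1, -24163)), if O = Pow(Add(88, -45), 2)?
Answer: 26012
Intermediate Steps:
O = 1849 (O = Pow(43, 2) = 1849)
Add(O, Mul(-1, -24163)) = Add(1849, Mul(-1, -24163)) = Add(1849, 24163) = 26012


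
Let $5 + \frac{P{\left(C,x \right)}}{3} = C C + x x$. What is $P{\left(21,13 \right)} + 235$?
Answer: $2050$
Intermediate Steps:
$P{\left(C,x \right)} = -15 + 3 C^{2} + 3 x^{2}$ ($P{\left(C,x \right)} = -15 + 3 \left(C C + x x\right) = -15 + 3 \left(C^{2} + x^{2}\right) = -15 + \left(3 C^{2} + 3 x^{2}\right) = -15 + 3 C^{2} + 3 x^{2}$)
$P{\left(21,13 \right)} + 235 = \left(-15 + 3 \cdot 21^{2} + 3 \cdot 13^{2}\right) + 235 = \left(-15 + 3 \cdot 441 + 3 \cdot 169\right) + 235 = \left(-15 + 1323 + 507\right) + 235 = 1815 + 235 = 2050$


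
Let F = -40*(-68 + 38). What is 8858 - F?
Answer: 7658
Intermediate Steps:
F = 1200 (F = -40*(-30) = 1200)
8858 - F = 8858 - 1*1200 = 8858 - 1200 = 7658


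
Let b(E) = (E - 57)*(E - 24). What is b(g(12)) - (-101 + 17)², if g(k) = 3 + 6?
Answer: -6336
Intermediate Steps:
g(k) = 9
b(E) = (-57 + E)*(-24 + E)
b(g(12)) - (-101 + 17)² = (1368 + 9² - 81*9) - (-101 + 17)² = (1368 + 81 - 729) - 1*(-84)² = 720 - 1*7056 = 720 - 7056 = -6336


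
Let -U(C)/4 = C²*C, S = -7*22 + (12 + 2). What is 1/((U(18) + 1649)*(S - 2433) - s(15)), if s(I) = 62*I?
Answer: 1/55779137 ≈ 1.7928e-8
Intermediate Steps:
S = -140 (S = -154 + 14 = -140)
U(C) = -4*C³ (U(C) = -4*C²*C = -4*C³)
1/((U(18) + 1649)*(S - 2433) - s(15)) = 1/((-4*18³ + 1649)*(-140 - 2433) - 62*15) = 1/((-4*5832 + 1649)*(-2573) - 1*930) = 1/((-23328 + 1649)*(-2573) - 930) = 1/(-21679*(-2573) - 930) = 1/(55780067 - 930) = 1/55779137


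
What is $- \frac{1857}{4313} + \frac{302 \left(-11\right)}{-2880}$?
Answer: $\frac{4489813}{6210720} \approx 0.72291$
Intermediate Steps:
$- \frac{1857}{4313} + \frac{302 \left(-11\right)}{-2880} = \left(-1857\right) \frac{1}{4313} - - \frac{1661}{1440} = - \frac{1857}{4313} + \frac{1661}{1440} = \frac{4489813}{6210720}$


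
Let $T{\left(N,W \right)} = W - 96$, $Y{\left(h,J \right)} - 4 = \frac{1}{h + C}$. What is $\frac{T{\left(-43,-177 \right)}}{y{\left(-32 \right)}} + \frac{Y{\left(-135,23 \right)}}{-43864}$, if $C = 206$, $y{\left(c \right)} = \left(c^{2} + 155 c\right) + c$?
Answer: $\frac{106135629}{1544714624} \approx 0.068709$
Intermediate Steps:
$y{\left(c \right)} = c^{2} + 156 c$
$Y{\left(h,J \right)} = 4 + \frac{1}{206 + h}$ ($Y{\left(h,J \right)} = 4 + \frac{1}{h + 206} = 4 + \frac{1}{206 + h}$)
$T{\left(N,W \right)} = -96 + W$
$\frac{T{\left(-43,-177 \right)}}{y{\left(-32 \right)}} + \frac{Y{\left(-135,23 \right)}}{-43864} = \frac{-96 - 177}{\left(-32\right) \left(156 - 32\right)} + \frac{\frac{1}{206 - 135} \left(825 + 4 \left(-135\right)\right)}{-43864} = - \frac{273}{\left(-32\right) 124} + \frac{825 - 540}{71} \left(- \frac{1}{43864}\right) = - \frac{273}{-3968} + \frac{1}{71} \cdot 285 \left(- \frac{1}{43864}\right) = \left(-273\right) \left(- \frac{1}{3968}\right) + \frac{285}{71} \left(- \frac{1}{43864}\right) = \frac{273}{3968} - \frac{285}{3114344} = \frac{106135629}{1544714624}$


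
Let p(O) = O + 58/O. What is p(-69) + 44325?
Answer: 3053606/69 ≈ 44255.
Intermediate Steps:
p(-69) + 44325 = (-69 + 58/(-69)) + 44325 = (-69 + 58*(-1/69)) + 44325 = (-69 - 58/69) + 44325 = -4819/69 + 44325 = 3053606/69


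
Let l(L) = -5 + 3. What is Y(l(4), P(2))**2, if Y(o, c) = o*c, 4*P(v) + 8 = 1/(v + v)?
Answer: 961/64 ≈ 15.016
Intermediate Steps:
P(v) = -2 + 1/(8*v) (P(v) = -2 + 1/(4*(v + v)) = -2 + 1/(4*((2*v))) = -2 + (1/(2*v))/4 = -2 + 1/(8*v))
l(L) = -2
Y(o, c) = c*o
Y(l(4), P(2))**2 = ((-2 + (1/8)/2)*(-2))**2 = ((-2 + (1/8)*(1/2))*(-2))**2 = ((-2 + 1/16)*(-2))**2 = (-31/16*(-2))**2 = (31/8)**2 = 961/64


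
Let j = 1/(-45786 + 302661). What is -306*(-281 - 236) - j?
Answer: 40638138749/256875 ≈ 1.5820e+5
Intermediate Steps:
j = 1/256875 ≈ 3.8929e-6
-306*(-281 - 236) - j = -306*(-281 - 236) - 1*1/256875 = -306*(-517) - 1/256875 = 158202 - 1/256875 = 40638138749/256875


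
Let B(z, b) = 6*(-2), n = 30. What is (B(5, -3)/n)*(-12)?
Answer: 24/5 ≈ 4.8000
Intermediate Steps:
B(z, b) = -12
(B(5, -3)/n)*(-12) = -12/30*(-12) = -12*1/30*(-12) = -2/5*(-12) = 24/5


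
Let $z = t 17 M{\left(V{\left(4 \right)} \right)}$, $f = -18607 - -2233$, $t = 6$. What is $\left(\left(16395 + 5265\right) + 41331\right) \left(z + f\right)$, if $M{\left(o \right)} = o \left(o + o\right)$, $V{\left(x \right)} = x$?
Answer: $-825812010$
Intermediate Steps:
$M{\left(o \right)} = 2 o^{2}$ ($M{\left(o \right)} = o 2 o = 2 o^{2}$)
$f = -16374$ ($f = -18607 + 2233 = -16374$)
$z = 3264$ ($z = 6 \cdot 17 \cdot 2 \cdot 4^{2} = 102 \cdot 2 \cdot 16 = 102 \cdot 32 = 3264$)
$\left(\left(16395 + 5265\right) + 41331\right) \left(z + f\right) = \left(\left(16395 + 5265\right) + 41331\right) \left(3264 - 16374\right) = \left(21660 + 41331\right) \left(-13110\right) = 62991 \left(-13110\right) = -825812010$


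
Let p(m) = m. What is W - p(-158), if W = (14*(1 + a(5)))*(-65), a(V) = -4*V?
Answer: 17448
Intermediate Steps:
W = 17290 (W = (14*(1 - 4*5))*(-65) = (14*(1 - 20))*(-65) = (14*(-19))*(-65) = -266*(-65) = 17290)
W - p(-158) = 17290 - 1*(-158) = 17290 + 158 = 17448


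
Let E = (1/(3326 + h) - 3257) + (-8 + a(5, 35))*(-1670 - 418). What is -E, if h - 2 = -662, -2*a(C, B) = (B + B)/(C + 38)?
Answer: -40380663/2666 ≈ -15147.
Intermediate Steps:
a(C, B) = -B/(38 + C) (a(C, B) = -(B + B)/(2*(C + 38)) = -2*B/(2*(38 + C)) = -B/(38 + C))
h = -660 (h = 2 - 662 = -660)
E = 40380663/2666 (E = (1/(3326 - 660) - 3257) + (-8 - 1*35/(38 + 5))*(-1670 - 418) = (1/2666 - 3257) + (-8 - 1*35/43)*(-2088) = (1/2666 - 3257) + (-8 - 1*35*1/43)*(-2088) = -8683161/2666 + (-8 - 35/43)*(-2088) = -8683161/2666 - 379/43*(-2088) = -8683161/2666 + 791352/43 = 40380663/2666 ≈ 15147.)
-E = -1*40380663/2666 = -40380663/2666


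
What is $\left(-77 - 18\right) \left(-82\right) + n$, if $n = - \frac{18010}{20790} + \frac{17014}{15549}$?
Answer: $\frac{83943266149}{10775457} \approx 7790.2$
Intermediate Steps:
$n = \frac{2456119}{10775457}$ ($n = \left(-18010\right) \frac{1}{20790} + 17014 \cdot \frac{1}{15549} = - \frac{1801}{2079} + \frac{17014}{15549} = \frac{2456119}{10775457} \approx 0.22794$)
$\left(-77 - 18\right) \left(-82\right) + n = \left(-77 - 18\right) \left(-82\right) + \frac{2456119}{10775457} = \left(-95\right) \left(-82\right) + \frac{2456119}{10775457} = 7790 + \frac{2456119}{10775457} = \frac{83943266149}{10775457}$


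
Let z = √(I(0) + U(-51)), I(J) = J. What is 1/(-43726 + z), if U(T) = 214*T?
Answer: -21863/955986995 - I*√10914/1911973990 ≈ -2.287e-5 - 5.464e-8*I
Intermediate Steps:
z = I*√10914 (z = √(0 + 214*(-51)) = √(0 - 10914) = √(-10914) = I*√10914 ≈ 104.47*I)
1/(-43726 + z) = 1/(-43726 + I*√10914)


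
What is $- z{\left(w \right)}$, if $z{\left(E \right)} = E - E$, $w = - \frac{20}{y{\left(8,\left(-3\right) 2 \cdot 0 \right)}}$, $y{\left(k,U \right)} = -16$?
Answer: $0$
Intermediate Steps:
$w = \frac{5}{4}$ ($w = - \frac{20}{-16} = \left(-20\right) \left(- \frac{1}{16}\right) = \frac{5}{4} \approx 1.25$)
$z{\left(E \right)} = 0$
$- z{\left(w \right)} = \left(-1\right) 0 = 0$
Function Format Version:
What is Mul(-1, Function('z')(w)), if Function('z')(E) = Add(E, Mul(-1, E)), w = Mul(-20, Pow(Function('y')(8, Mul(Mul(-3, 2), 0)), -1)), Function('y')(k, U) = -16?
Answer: 0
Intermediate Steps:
w = Rational(5, 4) (w = Mul(-20, Pow(-16, -1)) = Mul(-20, Rational(-1, 16)) = Rational(5, 4) ≈ 1.2500)
Function('z')(E) = 0
Mul(-1, Function('z')(w)) = Mul(-1, 0) = 0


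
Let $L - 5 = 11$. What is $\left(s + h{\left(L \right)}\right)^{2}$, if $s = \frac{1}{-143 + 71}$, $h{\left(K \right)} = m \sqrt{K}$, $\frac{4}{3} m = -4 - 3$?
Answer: $\frac{2289169}{5184} \approx 441.58$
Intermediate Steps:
$m = - \frac{21}{4}$ ($m = \frac{3 \left(-4 - 3\right)}{4} = \frac{3}{4} \left(-7\right) = - \frac{21}{4} \approx -5.25$)
$L = 16$ ($L = 5 + 11 = 16$)
$h{\left(K \right)} = - \frac{21 \sqrt{K}}{4}$
$s = - \frac{1}{72}$ ($s = \frac{1}{-72} = - \frac{1}{72} \approx -0.013889$)
$\left(s + h{\left(L \right)}\right)^{2} = \left(- \frac{1}{72} - \frac{21 \sqrt{16}}{4}\right)^{2} = \left(- \frac{1}{72} - 21\right)^{2} = \left(- \frac{1513}{72}\right)^{2} = \frac{2289169}{5184}$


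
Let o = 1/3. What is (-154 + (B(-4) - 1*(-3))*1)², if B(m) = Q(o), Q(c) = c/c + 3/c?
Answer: 19881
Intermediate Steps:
o = ⅓ ≈ 0.33333
Q(c) = 1 + 3/c
B(m) = 10 (B(m) = (3 + ⅓)/(⅓) = 3*(10/3) = 10)
(-154 + (B(-4) - 1*(-3))*1)² = (-154 + (10 - 1*(-3))*1)² = (-154 + (10 + 3)*1)² = (-154 + 13*1)² = (-154 + 13)² = (-141)² = 19881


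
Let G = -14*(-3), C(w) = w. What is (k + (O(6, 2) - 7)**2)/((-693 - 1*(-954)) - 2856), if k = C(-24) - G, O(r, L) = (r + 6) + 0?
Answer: 41/2595 ≈ 0.015800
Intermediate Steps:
G = 42
O(r, L) = 6 + r (O(r, L) = (6 + r) + 0 = 6 + r)
k = -66 (k = -24 - 1*42 = -24 - 42 = -66)
(k + (O(6, 2) - 7)**2)/((-693 - 1*(-954)) - 2856) = (-66 + ((6 + 6) - 7)**2)/((-693 - 1*(-954)) - 2856) = (-66 + (12 - 7)**2)/((-693 + 954) - 2856) = (-66 + 5**2)/(261 - 2856) = (-66 + 25)/(-2595) = -41*(-1/2595) = 41/2595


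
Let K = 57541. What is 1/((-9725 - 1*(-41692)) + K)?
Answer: 1/89508 ≈ 1.1172e-5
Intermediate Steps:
1/((-9725 - 1*(-41692)) + K) = 1/((-9725 - 1*(-41692)) + 57541) = 1/((-9725 + 41692) + 57541) = 1/(31967 + 57541) = 1/89508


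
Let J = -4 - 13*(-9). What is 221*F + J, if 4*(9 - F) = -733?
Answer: 170401/4 ≈ 42600.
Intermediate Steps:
F = 769/4 (F = 9 - ¼*(-733) = 9 + 733/4 = 769/4 ≈ 192.25)
J = 113 (J = -4 + 117 = 113)
221*F + J = 221*(769/4) + 113 = 169949/4 + 113 = 170401/4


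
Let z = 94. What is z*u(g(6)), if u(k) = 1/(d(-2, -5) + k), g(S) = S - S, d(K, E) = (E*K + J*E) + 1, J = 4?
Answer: -94/9 ≈ -10.444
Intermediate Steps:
d(K, E) = 1 + 4*E + E*K (d(K, E) = (E*K + 4*E) + 1 = (4*E + E*K) + 1 = 1 + 4*E + E*K)
g(S) = 0
u(k) = 1/(-9 + k) (u(k) = 1/((1 + 4*(-5) - 5*(-2)) + k) = 1/((1 - 20 + 10) + k) = 1/(-9 + k))
z*u(g(6)) = 94/(-9 + 0) = 94/(-9) = 94*(-1/9) = -94/9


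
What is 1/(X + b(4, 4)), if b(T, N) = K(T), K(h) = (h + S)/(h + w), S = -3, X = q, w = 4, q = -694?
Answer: -8/5551 ≈ -0.0014412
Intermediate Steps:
X = -694
K(h) = (-3 + h)/(4 + h) (K(h) = (h - 3)/(h + 4) = (-3 + h)/(4 + h))
b(T, N) = (-3 + T)/(4 + T)
1/(X + b(4, 4)) = 1/(-694 + (-3 + 4)/(4 + 4)) = 1/(-694 + 1/8) = 1/(-694 + (⅛)*1) = 1/(-694 + ⅛) = 1/(-5551/8) = -8/5551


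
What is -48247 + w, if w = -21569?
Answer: -69816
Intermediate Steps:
-48247 + w = -48247 - 21569 = -69816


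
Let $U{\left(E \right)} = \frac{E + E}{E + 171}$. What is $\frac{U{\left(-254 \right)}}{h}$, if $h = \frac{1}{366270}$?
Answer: $\frac{186065160}{83} \approx 2.2417 \cdot 10^{6}$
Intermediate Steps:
$U{\left(E \right)} = \frac{2 E}{171 + E}$
$h = \frac{1}{366270} \approx 2.7302 \cdot 10^{-6}$
$\frac{U{\left(-254 \right)}}{h} = 2 \left(-254\right) \frac{1}{171 - 254} \frac{1}{\frac{1}{366270}} = 2 \left(-254\right) \frac{1}{-83} \cdot 366270 = 2 \left(-254\right) \left(- \frac{1}{83}\right) 366270 = \frac{508}{83} \cdot 366270 = \frac{186065160}{83}$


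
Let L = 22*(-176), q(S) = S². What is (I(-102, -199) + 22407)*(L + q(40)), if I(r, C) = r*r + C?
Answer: -74094464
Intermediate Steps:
L = -3872
I(r, C) = C + r² (I(r, C) = r² + C = C + r²)
(I(-102, -199) + 22407)*(L + q(40)) = ((-199 + (-102)²) + 22407)*(-3872 + 40²) = ((-199 + 10404) + 22407)*(-3872 + 1600) = (10205 + 22407)*(-2272) = 32612*(-2272) = -74094464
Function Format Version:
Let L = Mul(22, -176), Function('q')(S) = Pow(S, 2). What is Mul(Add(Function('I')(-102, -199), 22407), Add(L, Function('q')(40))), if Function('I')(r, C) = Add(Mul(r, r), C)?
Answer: -74094464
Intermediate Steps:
L = -3872
Function('I')(r, C) = Add(C, Pow(r, 2)) (Function('I')(r, C) = Add(Pow(r, 2), C) = Add(C, Pow(r, 2)))
Mul(Add(Function('I')(-102, -199), 22407), Add(L, Function('q')(40))) = Mul(Add(Add(-199, Pow(-102, 2)), 22407), Add(-3872, Pow(40, 2))) = Mul(Add(Add(-199, 10404), 22407), Add(-3872, 1600)) = Mul(Add(10205, 22407), -2272) = Mul(32612, -2272) = -74094464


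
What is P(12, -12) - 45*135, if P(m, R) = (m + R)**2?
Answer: -6075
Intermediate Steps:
P(m, R) = (R + m)**2
P(12, -12) - 45*135 = (-12 + 12)**2 - 45*135 = 0**2 - 6075 = 0 - 6075 = -6075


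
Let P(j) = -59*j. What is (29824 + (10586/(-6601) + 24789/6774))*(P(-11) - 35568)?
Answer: -15523558887000973/14905058 ≈ -1.0415e+9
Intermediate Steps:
(29824 + (10586/(-6601) + 24789/6774))*(P(-11) - 35568) = (29824 + (10586/(-6601) + 24789/6774))*(-59*(-11) - 35568) = (29824 + (10586*(-1/6601) + 24789*(1/6774)))*(649 - 35568) = (29824 + (-10586/6601 + 8263/2258))*(-34919) = (29824 + 30640875/14905058)*(-34919) = (444559090667/14905058)*(-34919) = -15523558887000973/14905058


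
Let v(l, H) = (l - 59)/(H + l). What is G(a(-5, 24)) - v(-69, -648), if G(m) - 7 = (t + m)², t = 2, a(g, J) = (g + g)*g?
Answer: 1943659/717 ≈ 2710.8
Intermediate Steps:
v(l, H) = (-59 + l)/(H + l)
a(g, J) = 2*g² (a(g, J) = (2*g)*g = 2*g²)
G(m) = 7 + (2 + m)²
G(a(-5, 24)) - v(-69, -648) = (7 + (2 + 2*(-5)²)²) - (-59 - 69)/(-648 - 69) = (7 + (2 + 2*25)²) - (-128)/(-717) = (7 + (2 + 50)²) - (-1)*(-128)/717 = (7 + 52²) - 1*128/717 = (7 + 2704) - 128/717 = 2711 - 128/717 = 1943659/717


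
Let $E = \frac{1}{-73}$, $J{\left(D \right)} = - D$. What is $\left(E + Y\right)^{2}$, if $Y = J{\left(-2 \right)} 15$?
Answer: $\frac{4791721}{5329} \approx 899.18$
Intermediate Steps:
$E = - \frac{1}{73} \approx -0.013699$
$Y = 30$ ($Y = \left(-1\right) \left(-2\right) 15 = 2 \cdot 15 = 30$)
$\left(E + Y\right)^{2} = \left(- \frac{1}{73} + 30\right)^{2} = \left(\frac{2189}{73}\right)^{2} = \frac{4791721}{5329}$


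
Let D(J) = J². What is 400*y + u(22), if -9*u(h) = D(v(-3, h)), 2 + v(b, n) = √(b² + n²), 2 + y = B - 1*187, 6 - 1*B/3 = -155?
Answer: 1057903/9 + 4*√493/9 ≈ 1.1755e+5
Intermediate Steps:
B = 483 (B = 18 - 3*(-155) = 18 + 465 = 483)
y = 294 (y = -2 + (483 - 1*187) = -2 + (483 - 187) = -2 + 296 = 294)
v(b, n) = -2 + √(b² + n²)
u(h) = -(-2 + √(9 + h²))²/9 (u(h) = -(-2 + √((-3)² + h²))²/9 = -(-2 + √(9 + h²))²/9)
400*y + u(22) = 400*294 - (-2 + √(9 + 22²))²/9 = 117600 - (-2 + √(9 + 484))²/9 = 117600 - (-2 + √493)²/9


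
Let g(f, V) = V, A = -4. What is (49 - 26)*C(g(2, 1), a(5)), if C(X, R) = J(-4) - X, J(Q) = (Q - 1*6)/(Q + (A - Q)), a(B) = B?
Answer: 69/2 ≈ 34.500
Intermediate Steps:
J(Q) = 3/2 - Q/4 (J(Q) = (Q - 1*6)/(Q + (-4 - Q)) = (Q - 6)/(-4) = (-6 + Q)*(-¼) = 3/2 - Q/4)
C(X, R) = 5/2 - X (C(X, R) = (3/2 - ¼*(-4)) - X = (3/2 + 1) - X = 5/2 - X)
(49 - 26)*C(g(2, 1), a(5)) = (49 - 26)*(5/2 - 1*1) = 23*(5/2 - 1) = 23*(3/2) = 69/2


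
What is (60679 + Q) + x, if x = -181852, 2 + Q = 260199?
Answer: 139024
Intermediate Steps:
Q = 260197 (Q = -2 + 260199 = 260197)
(60679 + Q) + x = (60679 + 260197) - 181852 = 320876 - 181852 = 139024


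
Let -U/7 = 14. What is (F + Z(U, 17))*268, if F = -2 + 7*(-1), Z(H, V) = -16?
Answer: -6700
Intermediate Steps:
U = -98 (U = -7*14 = -98)
F = -9 (F = -2 - 7 = -9)
(F + Z(U, 17))*268 = (-9 - 16)*268 = -25*268 = -6700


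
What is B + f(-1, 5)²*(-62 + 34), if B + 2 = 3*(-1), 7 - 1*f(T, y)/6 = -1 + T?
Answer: -81653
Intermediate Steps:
f(T, y) = 48 - 6*T (f(T, y) = 42 - 6*(-1 + T) = 42 + (6 - 6*T) = 48 - 6*T)
B = -5 (B = -2 + 3*(-1) = -2 - 3 = -5)
B + f(-1, 5)²*(-62 + 34) = -5 + (48 - 6*(-1))²*(-62 + 34) = -5 + (48 + 6)²*(-28) = -5 + 54²*(-28) = -5 + 2916*(-28) = -5 - 81648 = -81653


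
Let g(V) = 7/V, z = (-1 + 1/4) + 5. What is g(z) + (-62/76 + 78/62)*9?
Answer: 112697/20026 ≈ 5.6275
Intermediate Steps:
z = 17/4 (z = (-1 + ¼) + 5 = -¾ + 5 = 17/4 ≈ 4.2500)
g(z) + (-62/76 + 78/62)*9 = 7/(17/4) + (-62/76 + 78/62)*9 = 7*(4/17) + (-62*1/76 + 78*(1/62))*9 = 28/17 + (-31/38 + 39/31)*9 = 28/17 + (521/1178)*9 = 28/17 + 4689/1178 = 112697/20026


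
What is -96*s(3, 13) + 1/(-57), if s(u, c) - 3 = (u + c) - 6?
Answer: -71137/57 ≈ -1248.0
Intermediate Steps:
s(u, c) = -3 + c + u (s(u, c) = 3 + ((u + c) - 6) = 3 + ((c + u) - 6) = 3 + (-6 + c + u) = -3 + c + u)
-96*s(3, 13) + 1/(-57) = -96*(-3 + 13 + 3) + 1/(-57) = -96*13 - 1/57 = -1248 - 1/57 = -71137/57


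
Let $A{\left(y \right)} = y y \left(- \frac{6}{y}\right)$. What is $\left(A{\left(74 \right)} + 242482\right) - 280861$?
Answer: $-38823$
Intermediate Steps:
$A{\left(y \right)} = - 6 y$ ($A{\left(y \right)} = y^{2} \left(- \frac{6}{y}\right) = - 6 y$)
$\left(A{\left(74 \right)} + 242482\right) - 280861 = \left(\left(-6\right) 74 + 242482\right) - 280861 = \left(-444 + 242482\right) - 280861 = 242038 - 280861 = -38823$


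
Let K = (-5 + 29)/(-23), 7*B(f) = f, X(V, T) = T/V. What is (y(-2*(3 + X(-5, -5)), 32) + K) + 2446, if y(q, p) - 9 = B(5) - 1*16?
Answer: 392626/161 ≈ 2438.7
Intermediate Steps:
B(f) = f/7
y(q, p) = -44/7 (y(q, p) = 9 + ((⅐)*5 - 1*16) = 9 + (5/7 - 16) = 9 - 107/7 = -44/7)
K = -24/23 (K = 24*(-1/23) = -24/23 ≈ -1.0435)
(y(-2*(3 + X(-5, -5)), 32) + K) + 2446 = (-44/7 - 24/23) + 2446 = -1180/161 + 2446 = 392626/161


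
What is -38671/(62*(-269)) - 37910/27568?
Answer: 108454787/114944776 ≈ 0.94354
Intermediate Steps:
-38671/(62*(-269)) - 37910/27568 = -38671/(-16678) - 37910*1/27568 = -38671*(-1/16678) - 18955/13784 = 38671/16678 - 18955/13784 = 108454787/114944776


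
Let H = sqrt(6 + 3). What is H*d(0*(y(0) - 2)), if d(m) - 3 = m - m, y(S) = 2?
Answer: 9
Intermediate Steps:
H = 3 (H = sqrt(9) = 3)
d(m) = 3 (d(m) = 3 + (m - m) = 3 + 0 = 3)
H*d(0*(y(0) - 2)) = 3*3 = 9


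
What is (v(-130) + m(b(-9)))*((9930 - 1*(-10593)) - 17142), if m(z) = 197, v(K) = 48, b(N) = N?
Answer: 828345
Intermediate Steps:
(v(-130) + m(b(-9)))*((9930 - 1*(-10593)) - 17142) = (48 + 197)*((9930 - 1*(-10593)) - 17142) = 245*((9930 + 10593) - 17142) = 245*(20523 - 17142) = 245*3381 = 828345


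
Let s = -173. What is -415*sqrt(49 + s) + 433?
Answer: 433 - 830*I*sqrt(31) ≈ 433.0 - 4621.2*I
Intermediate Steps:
-415*sqrt(49 + s) + 433 = -415*sqrt(49 - 173) + 433 = -830*I*sqrt(31) + 433 = 433 - 830*I*sqrt(31)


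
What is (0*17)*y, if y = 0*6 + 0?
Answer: 0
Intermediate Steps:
y = 0 (y = 0 + 0 = 0)
(0*17)*y = (0*17)*0 = 0*0 = 0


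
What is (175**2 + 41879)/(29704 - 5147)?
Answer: 72504/24557 ≈ 2.9525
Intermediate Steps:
(175**2 + 41879)/(29704 - 5147) = (30625 + 41879)/24557 = 72504*(1/24557) = 72504/24557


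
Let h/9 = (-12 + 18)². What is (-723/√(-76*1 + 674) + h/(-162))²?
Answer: 525121/598 + 1446*√598/299 ≈ 996.39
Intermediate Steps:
h = 324 (h = 9*(-12 + 18)² = 9*6² = 9*36 = 324)
(-723/√(-76*1 + 674) + h/(-162))² = (-723/√(-76*1 + 674) + 324/(-162))² = (-723/√(-76 + 674) + 324*(-1/162))² = (-723*√598/598 - 2)² = (-2 - 723*√598/598)²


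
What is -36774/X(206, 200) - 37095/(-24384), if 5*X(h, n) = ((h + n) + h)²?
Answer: 2420325/2348992 ≈ 1.0304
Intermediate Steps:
X(h, n) = (n + 2*h)²/5 (X(h, n) = ((h + n) + h)²/5 = (n + 2*h)²/5)
-36774/X(206, 200) - 37095/(-24384) = -36774*5/(200 + 2*206)² - 37095/(-24384) = -36774*5/(200 + 412)² - 37095*(-1/24384) = -36774/((⅕)*612²) + 12365/8128 = -36774/((⅕)*374544) + 12365/8128 = -36774/374544/5 + 12365/8128 = -36774*5/374544 + 12365/8128 = -1135/2312 + 12365/8128 = 2420325/2348992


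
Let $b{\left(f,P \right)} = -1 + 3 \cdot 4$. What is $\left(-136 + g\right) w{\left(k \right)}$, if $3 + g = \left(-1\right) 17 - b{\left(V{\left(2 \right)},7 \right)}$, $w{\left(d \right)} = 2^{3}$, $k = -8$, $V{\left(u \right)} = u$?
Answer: $-1336$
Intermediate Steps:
$b{\left(f,P \right)} = 11$ ($b{\left(f,P \right)} = -1 + 12 = 11$)
$w{\left(d \right)} = 8$
$g = -31$ ($g = -3 - 28 = -31$)
$\left(-136 + g\right) w{\left(k \right)} = \left(-136 - 31\right) 8 = \left(-167\right) 8 = -1336$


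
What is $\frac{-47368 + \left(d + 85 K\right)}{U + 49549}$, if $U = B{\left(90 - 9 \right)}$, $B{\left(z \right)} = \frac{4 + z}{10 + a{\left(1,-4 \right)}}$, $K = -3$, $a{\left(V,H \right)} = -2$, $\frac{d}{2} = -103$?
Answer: $- \frac{127544}{132159} \approx -0.96508$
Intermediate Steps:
$d = -206$ ($d = 2 \left(-103\right) = -206$)
$B{\left(z \right)} = \frac{1}{2} + \frac{z}{8}$ ($B{\left(z \right)} = \frac{4 + z}{10 - 2} = \frac{4 + z}{8} = \left(4 + z\right) \frac{1}{8} = \frac{1}{2} + \frac{z}{8}$)
$U = \frac{85}{8}$ ($U = \frac{1}{2} + \frac{90 - 9}{8} = \frac{1}{2} + \frac{1}{8} \cdot 81 = \frac{1}{2} + \frac{81}{8} = \frac{85}{8} \approx 10.625$)
$\frac{-47368 + \left(d + 85 K\right)}{U + 49549} = \frac{-47368 + \left(-206 + 85 \left(-3\right)\right)}{\frac{85}{8} + 49549} = \frac{-47368 - 461}{\frac{396477}{8}} = \left(-47368 - 461\right) \frac{8}{396477} = \left(-47829\right) \frac{8}{396477} = - \frac{127544}{132159}$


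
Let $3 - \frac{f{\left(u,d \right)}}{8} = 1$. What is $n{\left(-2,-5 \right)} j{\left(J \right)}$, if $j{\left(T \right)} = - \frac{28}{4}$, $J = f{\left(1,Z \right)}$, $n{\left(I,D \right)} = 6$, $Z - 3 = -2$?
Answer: $-42$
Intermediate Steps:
$Z = 1$ ($Z = 3 - 2 = 1$)
$f{\left(u,d \right)} = 16$ ($f{\left(u,d \right)} = 24 - 8 = 16$)
$J = 16$
$j{\left(T \right)} = -7$ ($j{\left(T \right)} = \left(-28\right) \frac{1}{4} = -7$)
$n{\left(-2,-5 \right)} j{\left(J \right)} = 6 \left(-7\right) = -42$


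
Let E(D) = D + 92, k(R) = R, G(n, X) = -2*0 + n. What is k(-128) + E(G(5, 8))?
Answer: -31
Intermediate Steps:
G(n, X) = n (G(n, X) = 0 + n = n)
E(D) = 92 + D
k(-128) + E(G(5, 8)) = -128 + (92 + 5) = -128 + 97 = -31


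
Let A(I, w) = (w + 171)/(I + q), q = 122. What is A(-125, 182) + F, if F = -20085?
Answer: -60608/3 ≈ -20203.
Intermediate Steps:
A(I, w) = (171 + w)/(122 + I) (A(I, w) = (w + 171)/(I + 122) = (171 + w)/(122 + I))
A(-125, 182) + F = (171 + 182)/(122 - 125) - 20085 = 353/(-3) - 20085 = -1/3*353 - 20085 = -353/3 - 20085 = -60608/3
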